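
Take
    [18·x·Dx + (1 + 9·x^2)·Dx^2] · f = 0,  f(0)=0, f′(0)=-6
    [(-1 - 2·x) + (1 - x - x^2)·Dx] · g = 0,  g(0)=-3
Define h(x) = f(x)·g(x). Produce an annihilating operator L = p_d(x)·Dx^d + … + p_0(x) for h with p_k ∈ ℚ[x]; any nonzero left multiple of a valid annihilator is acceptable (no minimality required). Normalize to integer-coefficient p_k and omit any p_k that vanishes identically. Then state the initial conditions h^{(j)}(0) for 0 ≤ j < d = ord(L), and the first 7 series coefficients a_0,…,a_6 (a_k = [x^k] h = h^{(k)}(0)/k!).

L = (2 + 18·x + 54·x^2) + (2 - 14·x + 36·x^2 + 54·x^3)·Dx + (-1 + x - 8·x^2 + 9·x^3 + 9·x^4)·Dx^2  (order 2).
h: a_k = 0, 18, 18, -18, 0, 1368/5, 1368/5, …
ICs: h(0) = 0, h′(0) = 18.

f: a_k = 0, -6, 0, 18, 0, -486/5, 0, …
g: a_k = -3, -3, -6, -9, -15, -24, -39, …
h₀=f·g: eliminate ⇒ L₀, order ≤ 2·1.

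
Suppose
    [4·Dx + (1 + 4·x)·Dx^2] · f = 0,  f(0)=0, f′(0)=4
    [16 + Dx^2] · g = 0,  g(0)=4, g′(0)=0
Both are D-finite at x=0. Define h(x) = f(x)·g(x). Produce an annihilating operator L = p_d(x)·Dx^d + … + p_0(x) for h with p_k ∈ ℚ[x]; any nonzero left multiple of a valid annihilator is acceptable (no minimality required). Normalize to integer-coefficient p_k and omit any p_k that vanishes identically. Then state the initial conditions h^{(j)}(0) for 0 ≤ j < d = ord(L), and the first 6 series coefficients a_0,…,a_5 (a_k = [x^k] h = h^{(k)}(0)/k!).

f: a_k = 0, 4, -8, 64/3, -64, 1024/5, …
g: a_k = 4, 0, -32, 0, 128/3, 0, …
Sym-product of L_f,L_g gives L₀ (≤ ord 4).
L = (-768 + 6144·x + 77824·x^2 + 262144·x^3 + 262144·x^4) + (256 + 5120·x + 24576·x^2 + 32768·x^3)·Dx + (1280·x + 10752·x^2 + 32768·x^3 + 32768·x^4)·Dx^2 + (16 + 320·x + 1536·x^2 + 2048·x^3)·Dx^3 + (3 + 56·x + 368·x^2 + 1024·x^3 + 1024·x^4)·Dx^4  (order 4).
h: a_k = 0, 16, -32, -128/3, 0, 1536/5, …
ICs: h(0) = 0, h′(0) = 16, h′′(0) = -64, h′′′(0) = -256.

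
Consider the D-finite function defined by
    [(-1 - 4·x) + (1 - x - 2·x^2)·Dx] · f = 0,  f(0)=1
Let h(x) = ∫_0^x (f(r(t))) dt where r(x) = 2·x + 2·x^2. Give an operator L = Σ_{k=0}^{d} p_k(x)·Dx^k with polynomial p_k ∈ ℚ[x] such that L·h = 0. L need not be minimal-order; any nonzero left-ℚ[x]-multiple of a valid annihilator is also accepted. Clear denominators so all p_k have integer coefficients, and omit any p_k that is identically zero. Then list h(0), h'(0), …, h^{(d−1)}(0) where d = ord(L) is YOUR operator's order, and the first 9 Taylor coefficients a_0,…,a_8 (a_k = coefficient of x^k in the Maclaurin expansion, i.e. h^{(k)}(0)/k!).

L = (2 + 20·x + 48·x^2 + 32·x^3)·Dx + (-1 + 2·x + 10·x^2 + 16·x^3 + 8·x^4)·Dx^2  (order 2).
h: a_k = 0, 1, 1, 14/3, 16, 308/5, 748/3, 7208/7, 4352, …
ICs: h(0) = 0, h′(0) = 1.

f: a_k = 1, 1, 3, 5, 11, 21, 43, 85, 171, …
f∘r: x↦r, Dx↦Dx/r' in L_f ⇒ L₀.
h=∫₀ˣh₀: take L = L₀·Dx.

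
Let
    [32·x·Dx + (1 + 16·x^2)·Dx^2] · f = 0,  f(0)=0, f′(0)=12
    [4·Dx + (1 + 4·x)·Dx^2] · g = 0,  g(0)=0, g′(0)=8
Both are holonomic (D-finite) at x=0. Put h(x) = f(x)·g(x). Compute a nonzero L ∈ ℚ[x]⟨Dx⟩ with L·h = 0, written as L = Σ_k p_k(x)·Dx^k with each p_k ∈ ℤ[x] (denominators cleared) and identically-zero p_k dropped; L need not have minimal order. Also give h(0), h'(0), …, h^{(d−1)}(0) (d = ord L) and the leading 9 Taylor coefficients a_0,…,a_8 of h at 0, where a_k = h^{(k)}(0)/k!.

f: a_k = 0, 12, 0, -64, 0, 3072/5, 0, -49152/7, 0, …
g: a_k = 0, 8, -16, 128/3, -128, 2048/5, -4096/3, 32768/7, -16384, …
L₀ := L_f ⊗_s L_g (sym. prod.), ord ≤ 4.
L = (1536 + 11264·x + 81920·x^2 + 638976·x^3 + 1966080·x^4 + 3407872·x^5 + 4194304·x^7)·Dx + (288 + 7936·x + 78848·x^2 + 495616·x^3 + 2228224·x^4 + 6094848·x^5 + 9175040·x^6 + 3145728·x^7 + 14680064·x^8)·Dx^2 + (48 + 1024·x + 12288·x^2 + 79872·x^3 + 368640·x^4 + 1277952·x^5 + 3145728·x^6 + 4718592·x^7 + 3145728·x^8 + 8388608·x^9)·Dx^3 + (5 + 72·x + 592·x^2 + 3584·x^3 + 16896·x^4 + 61440·x^5 + 172032·x^6 + 393216·x^7 + 589824·x^8 + 524288·x^9 + 1048576·x^10)·Dx^4  (order 4).
h: a_k = 0, 0, 96, -192, 0, -512, 106496/15, -90112/5, 0, …
ICs: h(0) = 0, h′(0) = 0, h′′(0) = 192, h′′′(0) = -1152.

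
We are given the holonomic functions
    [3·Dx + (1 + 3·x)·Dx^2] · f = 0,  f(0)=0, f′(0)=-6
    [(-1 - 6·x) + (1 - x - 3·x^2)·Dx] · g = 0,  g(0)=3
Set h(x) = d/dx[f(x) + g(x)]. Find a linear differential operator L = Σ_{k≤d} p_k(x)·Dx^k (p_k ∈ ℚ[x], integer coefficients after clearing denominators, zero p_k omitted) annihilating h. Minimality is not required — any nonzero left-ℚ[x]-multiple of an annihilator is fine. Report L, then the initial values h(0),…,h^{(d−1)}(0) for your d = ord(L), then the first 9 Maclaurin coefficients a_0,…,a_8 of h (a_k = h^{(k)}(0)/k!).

L = (-270 - 1422·x - 3780·x^2 - 2916·x^3 - 2916·x^4) + (-24 - 468·x - 2736·x^2 - 5616·x^3 - 5994·x^4 - 4860·x^5)·Dx + (11 + 79·x + 129·x^2 - 171·x^3 - 783·x^4 - 1377·x^5 - 972·x^6)·Dx^2  (order 2).
h: a_k = -3, 42, 9, 390, 114, 3204, 183, 25314, -8073, …
ICs: h(0) = -3, h′(0) = 42.

f: a_k = 0, -6, 9, -18, 81/2, -486/5, 243, -4374/7, 6561/4, …
g: a_k = 3, 3, 12, 21, 57, 120, 291, 651, 1524, …
f+g: L₀ = lclm(L_f,L_g), ord ≤ 2+1.
Derive L from L₀ (diff closure).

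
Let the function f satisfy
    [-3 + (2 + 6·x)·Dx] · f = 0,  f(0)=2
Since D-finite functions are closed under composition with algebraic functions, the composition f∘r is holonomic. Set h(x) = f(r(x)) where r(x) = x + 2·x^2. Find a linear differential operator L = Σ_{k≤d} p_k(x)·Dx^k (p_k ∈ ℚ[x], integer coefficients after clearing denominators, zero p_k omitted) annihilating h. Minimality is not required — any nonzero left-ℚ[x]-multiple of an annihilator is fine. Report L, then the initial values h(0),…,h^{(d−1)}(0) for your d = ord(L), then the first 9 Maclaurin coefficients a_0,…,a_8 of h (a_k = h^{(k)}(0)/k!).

f: a_k = 2, 3, -9/4, 27/8, -405/64, 1701/128, -15309/512, 72171/1024, -2814669/16384, …
Substitute x→r, Dx→(1/r')Dx; clear ⇒ L₀.
L = (-3 - 12·x) + (2 + 6·x + 12·x^2)·Dx  (order 1).
h: a_k = 2, 3, 15/4, -45/8, 315/64, 405/128, -11205/512, 41715/1024, -282285/16384, …
ICs: h(0) = 2.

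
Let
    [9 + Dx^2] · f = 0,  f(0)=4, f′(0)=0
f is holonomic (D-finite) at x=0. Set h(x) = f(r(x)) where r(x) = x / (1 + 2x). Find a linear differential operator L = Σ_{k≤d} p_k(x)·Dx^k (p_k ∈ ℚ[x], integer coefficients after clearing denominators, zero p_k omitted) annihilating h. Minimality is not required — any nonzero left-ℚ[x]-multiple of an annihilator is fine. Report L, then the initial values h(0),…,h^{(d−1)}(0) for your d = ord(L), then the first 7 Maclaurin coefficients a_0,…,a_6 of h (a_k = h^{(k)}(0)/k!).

f: a_k = 4, 0, -18, 0, 27/2, 0, -81/20, …
Change of var in L_f (x↦r) gives L₀.
L = 9 + (4 + 24·x + 48·x^2 + 32·x^3)·Dx + (1 + 8·x + 24·x^2 + 32·x^3 + 16·x^4)·Dx^2  (order 2).
h: a_k = 4, 0, -18, 72, -405/2, 468, -18081/20, …
ICs: h(0) = 4, h′(0) = 0.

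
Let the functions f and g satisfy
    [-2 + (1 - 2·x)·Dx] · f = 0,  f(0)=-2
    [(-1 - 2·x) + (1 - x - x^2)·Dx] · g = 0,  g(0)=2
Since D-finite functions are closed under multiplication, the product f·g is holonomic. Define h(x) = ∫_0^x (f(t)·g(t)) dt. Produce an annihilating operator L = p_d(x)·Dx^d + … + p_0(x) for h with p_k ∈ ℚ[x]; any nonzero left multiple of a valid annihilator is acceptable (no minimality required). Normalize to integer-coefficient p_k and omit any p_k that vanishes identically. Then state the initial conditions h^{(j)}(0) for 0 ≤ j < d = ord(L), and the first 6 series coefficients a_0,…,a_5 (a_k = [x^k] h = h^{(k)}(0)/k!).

f: a_k = -2, -4, -8, -16, -32, -64, …
g: a_k = 2, 2, 4, 6, 10, 16, …
h₀=f·g: eliminate ⇒ L₀, order ≤ 1·1.
h=∫₀ˣh₀: take L = L₀·Dx.
L = (-3 + 2·x + 6·x^2)·Dx + (1 - 3·x + x^2 + 2·x^3)·Dx^2  (order 2).
h: a_k = 0, -4, -6, -32/3, -19, -172/5, …
ICs: h(0) = 0, h′(0) = -4.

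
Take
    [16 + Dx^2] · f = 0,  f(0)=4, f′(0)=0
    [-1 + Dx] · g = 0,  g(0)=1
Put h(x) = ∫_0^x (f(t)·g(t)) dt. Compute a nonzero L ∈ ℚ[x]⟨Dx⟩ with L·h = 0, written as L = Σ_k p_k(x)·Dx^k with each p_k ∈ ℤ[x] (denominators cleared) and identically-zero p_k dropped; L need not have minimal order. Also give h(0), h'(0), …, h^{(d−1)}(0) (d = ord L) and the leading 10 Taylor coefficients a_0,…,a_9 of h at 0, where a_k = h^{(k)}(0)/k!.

f: a_k = 4, 0, -32, 0, 128/3, 0, -1024/45, 0, 2048/315, 0, …
g: a_k = 1, 1, 1/2, 1/6, 1/24, 1/120, 1/720, 1/5040, 1/40320, 1/362880, …
h₀=f·g: eliminate ⇒ L₀, order ≤ 2·1.
h=∫h₀ ⇒ L = L₀·Dx.
L = 17·Dx - 2·Dx^2 + Dx^3  (order 3).
h: a_k = 0, 4, 2, -10, -47/6, 161/30, 1121/180, -11/28, -20047/10080, -31679/90720, …
ICs: h(0) = 0, h′(0) = 4, h′′(0) = 4.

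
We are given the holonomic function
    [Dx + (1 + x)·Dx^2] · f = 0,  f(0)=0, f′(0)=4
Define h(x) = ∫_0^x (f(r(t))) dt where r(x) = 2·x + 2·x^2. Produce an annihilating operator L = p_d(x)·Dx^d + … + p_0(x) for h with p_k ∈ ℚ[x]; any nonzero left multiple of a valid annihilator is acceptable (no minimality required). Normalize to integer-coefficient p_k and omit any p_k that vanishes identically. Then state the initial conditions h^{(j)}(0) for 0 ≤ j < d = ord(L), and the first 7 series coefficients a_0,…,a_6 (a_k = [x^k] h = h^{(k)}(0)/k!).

f: a_k = 0, 4, -2, 4/3, -1, 4/5, -2/3, …
Substitute x→r, Dx→(1/r')Dx; clear ⇒ L₀.
h=∫₀ˣh₀: take L = L₀·Dx.
L = (4·x + 4·x^2)·Dx^2 + (1 + 4·x + 6·x^2 + 4·x^3)·Dx^3  (order 3).
h: a_k = 0, 0, 4, 0, -4/3, 8/5, -16/15, …
ICs: h(0) = 0, h′(0) = 0, h′′(0) = 8.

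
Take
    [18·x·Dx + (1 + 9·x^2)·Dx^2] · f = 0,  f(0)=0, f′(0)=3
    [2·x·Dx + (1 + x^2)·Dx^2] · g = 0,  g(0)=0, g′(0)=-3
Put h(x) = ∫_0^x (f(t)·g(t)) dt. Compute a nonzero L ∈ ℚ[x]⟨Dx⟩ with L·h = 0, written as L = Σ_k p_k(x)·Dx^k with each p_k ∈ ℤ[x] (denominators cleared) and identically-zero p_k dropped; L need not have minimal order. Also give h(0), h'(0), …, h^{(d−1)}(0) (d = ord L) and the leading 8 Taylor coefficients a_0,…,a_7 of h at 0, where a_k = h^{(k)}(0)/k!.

f: a_k = 0, 3, 0, -9, 0, 243/5, 0, -2187/7, …
g: a_k = 0, -3, 0, 1, 0, -3/5, 0, 3/7, …
h₀=f·g: eliminate ⇒ L₀, order ≤ 2·2.
h=∫₀ˣh₀: take L = L₀·Dx.
L = (-216·x - 3600·x^3 - 5184·x^5 + 6480·x^7 + 17496·x^9)·Dx^2 + (-40 - 1452·x^2 - 6480·x^4 - 4536·x^6 + 22680·x^8 + 26244·x^10)·Dx^3 + (-80·x - 980·x^3 - 2160·x^5 + 2952·x^7 + 12960·x^9 + 8748·x^11)·Dx^4 + (-1 - 20·x^2 - 109·x^4 + 981·x^8 + 1620·x^10 + 729·x^12)·Dx^5  (order 5).
h: a_k = 0, 0, 0, -3, 0, 6, 0, -783/35, …
ICs: h(0) = 0, h′(0) = 0, h′′(0) = 0, h′′′(0) = -18, h′′′′(0) = 0.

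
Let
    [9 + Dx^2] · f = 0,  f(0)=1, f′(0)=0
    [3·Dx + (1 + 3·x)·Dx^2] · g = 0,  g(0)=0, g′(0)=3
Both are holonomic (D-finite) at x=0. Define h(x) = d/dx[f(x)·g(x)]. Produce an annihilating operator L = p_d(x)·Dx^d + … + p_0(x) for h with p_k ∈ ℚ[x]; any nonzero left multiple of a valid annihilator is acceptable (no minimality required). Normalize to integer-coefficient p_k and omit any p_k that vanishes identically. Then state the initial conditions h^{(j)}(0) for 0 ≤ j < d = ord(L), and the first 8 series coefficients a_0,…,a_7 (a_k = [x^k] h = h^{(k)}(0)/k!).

f: a_k = 1, 0, -9/2, 0, 27/8, 0, -81/80, 0, …
g: a_k = 0, 3, -9/2, 9, -81/4, 243/5, -243/2, 2187/7, …
Sym-product of L_f,L_g gives L₀ (≤ ord 4).
h₀' ⇒ L via d/dx closure of L₀.
L = (-675 - 3564·x - 10206·x^2 + 8748·x^3 + 94041·x^4 + 157464·x^5 + 78732·x^6) + (-216 - 864·x + 1620·x^2 + 14580·x^3 + 29160·x^4 + 17496·x^5)·Dx + (-84 - 396·x - 378·x^2 + 5832·x^3 + 23814·x^4 + 34992·x^5 + 17496·x^6)·Dx^2 + (-24 - 96·x + 180·x^2 + 1620·x^3 + 3240·x^4 + 1944·x^5)·Dx^3 + (-1 + 84·x^2 + 540·x^3 + 1485·x^4 + 1944·x^5 + 972·x^6)·Dx^4  (order 4).
h: a_k = 3, -9, -27/2, 0, 729/8, -2187/8, 67797/80, -26973/10, …
ICs: h(0) = 3, h′(0) = -9, h′′(0) = -27, h′′′(0) = 0.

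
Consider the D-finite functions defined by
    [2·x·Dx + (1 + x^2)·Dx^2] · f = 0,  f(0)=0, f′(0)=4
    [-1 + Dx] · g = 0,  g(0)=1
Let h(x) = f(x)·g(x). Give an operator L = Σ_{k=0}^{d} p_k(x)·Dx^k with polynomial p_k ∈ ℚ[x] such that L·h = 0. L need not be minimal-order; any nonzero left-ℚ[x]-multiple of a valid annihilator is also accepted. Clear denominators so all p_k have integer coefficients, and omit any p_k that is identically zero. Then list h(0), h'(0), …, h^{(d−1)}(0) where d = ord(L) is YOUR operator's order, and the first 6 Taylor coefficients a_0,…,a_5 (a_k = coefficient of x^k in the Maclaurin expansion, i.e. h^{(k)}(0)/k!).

f: a_k = 0, 4, 0, -4/3, 0, 4/5, …
g: a_k = 1, 1, 1/2, 1/6, 1/24, 1/120, …
L₀ := L_f ⊗_s L_g (sym. prod.), ord ≤ 2.
L = (1 - 2·x + x^2) + (-2 + 2·x - 2·x^2)·Dx + (1 + x^2)·Dx^2  (order 2).
h: a_k = 0, 4, 4, 2/3, -2/3, 3/10, …
ICs: h(0) = 0, h′(0) = 4.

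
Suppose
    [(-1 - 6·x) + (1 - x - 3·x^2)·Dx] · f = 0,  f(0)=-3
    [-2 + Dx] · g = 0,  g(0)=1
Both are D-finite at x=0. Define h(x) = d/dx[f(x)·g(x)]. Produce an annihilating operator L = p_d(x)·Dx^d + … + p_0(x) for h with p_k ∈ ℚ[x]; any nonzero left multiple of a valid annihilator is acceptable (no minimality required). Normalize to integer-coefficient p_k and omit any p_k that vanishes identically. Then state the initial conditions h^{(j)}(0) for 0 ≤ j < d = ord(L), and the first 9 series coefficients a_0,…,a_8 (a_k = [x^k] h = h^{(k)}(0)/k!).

L = (16 + 30·x - 2·x^2 - 48·x^3 + 36·x^4) + (-3 - x + 19·x^2 + 6·x^3 - 18·x^4)·Dx  (order 1).
h: a_k = -9, -48, -165, -516, -1474, -20462/5, -54829/5, -606944/21, -7855213/105, …
ICs: h(0) = -9.

f: a_k = -3, -3, -12, -21, -57, -120, -291, -651, -1524, …
g: a_k = 1, 2, 2, 4/3, 2/3, 4/15, 4/45, 8/315, 2/315, …
L₀ := L_f ⊗_s L_g (sym. prod.), ord ≤ 1.
h₀' ⇒ L via d/dx closure of L₀.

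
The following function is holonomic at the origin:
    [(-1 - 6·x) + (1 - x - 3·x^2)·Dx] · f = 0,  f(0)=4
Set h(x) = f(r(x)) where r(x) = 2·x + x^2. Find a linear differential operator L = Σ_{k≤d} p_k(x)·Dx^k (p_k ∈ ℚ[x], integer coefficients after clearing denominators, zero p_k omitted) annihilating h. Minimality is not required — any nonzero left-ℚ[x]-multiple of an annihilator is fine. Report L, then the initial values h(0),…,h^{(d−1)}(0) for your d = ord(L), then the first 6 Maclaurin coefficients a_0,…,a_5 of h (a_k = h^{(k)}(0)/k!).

L = (2 + 26·x + 36·x^2 + 12·x^3) + (-1 + 2·x + 13·x^2 + 12·x^3 + 3·x^4)·Dx  (order 1).
h: a_k = 4, 8, 68, 288, 1568, 7720, …
ICs: h(0) = 4.

f: a_k = 4, 4, 16, 28, 76, 160, …
f∘r: x↦r, Dx↦Dx/r' in L_f ⇒ L₀.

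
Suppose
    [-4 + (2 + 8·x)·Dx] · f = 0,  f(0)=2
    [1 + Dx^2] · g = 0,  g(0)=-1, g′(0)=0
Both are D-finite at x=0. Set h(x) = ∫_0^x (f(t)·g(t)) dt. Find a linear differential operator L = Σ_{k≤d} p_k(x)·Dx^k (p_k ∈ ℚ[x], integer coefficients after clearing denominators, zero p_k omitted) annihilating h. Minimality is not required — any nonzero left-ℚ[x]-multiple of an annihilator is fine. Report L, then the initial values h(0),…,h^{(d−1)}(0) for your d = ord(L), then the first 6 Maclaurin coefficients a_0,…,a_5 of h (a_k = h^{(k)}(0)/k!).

L = (13 + 8·x + 16·x^2)·Dx + (-4 - 16·x)·Dx^2 + (1 + 8·x + 16·x^2)·Dx^3  (order 3).
h: a_k = 0, -2, -2, 5/3, -3/2, 43/12, …
ICs: h(0) = 0, h′(0) = -2, h′′(0) = -4.

f: a_k = 2, 4, -4, 8, -20, 56, …
g: a_k = -1, 0, 1/2, 0, -1/24, 0, …
Sym-product of L_f,L_g gives L₀ (≤ ord 2).
∫: right-multiply L₀ by Dx.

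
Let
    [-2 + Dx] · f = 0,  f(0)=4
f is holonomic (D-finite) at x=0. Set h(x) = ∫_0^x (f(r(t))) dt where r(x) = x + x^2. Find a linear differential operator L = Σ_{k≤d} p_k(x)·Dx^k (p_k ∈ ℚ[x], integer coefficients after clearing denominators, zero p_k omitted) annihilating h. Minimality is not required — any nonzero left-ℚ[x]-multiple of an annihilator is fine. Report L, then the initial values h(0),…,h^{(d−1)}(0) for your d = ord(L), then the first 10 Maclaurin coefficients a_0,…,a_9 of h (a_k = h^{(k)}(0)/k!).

f: a_k = 4, 8, 8, 16/3, 8/3, 16/15, 16/45, 32/315, 8/315, 16/2835, …
L₀ from L_f via x↦r, Dx↦r'^{-1}Dx.
Integrate: L := L₀·Dx.
L = (-2 - 4·x)·Dx + Dx^2  (order 2).
h: a_k = 0, 4, 4, 16/3, 16/3, 16/3, 208/45, 1216/315, 928/315, 6112/2835, …
ICs: h(0) = 0, h′(0) = 4.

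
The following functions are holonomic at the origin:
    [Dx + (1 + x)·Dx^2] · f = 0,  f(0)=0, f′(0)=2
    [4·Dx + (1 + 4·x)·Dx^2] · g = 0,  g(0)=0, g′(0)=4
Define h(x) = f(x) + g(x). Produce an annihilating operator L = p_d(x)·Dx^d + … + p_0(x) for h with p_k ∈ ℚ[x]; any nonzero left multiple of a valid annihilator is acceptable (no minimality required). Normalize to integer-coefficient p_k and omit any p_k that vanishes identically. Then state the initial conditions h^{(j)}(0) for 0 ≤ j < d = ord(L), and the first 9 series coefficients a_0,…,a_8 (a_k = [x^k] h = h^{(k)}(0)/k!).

L = 8·Dx + (10 + 16·x)·Dx^2 + (1 + 5·x + 4·x^2)·Dx^3  (order 3).
h: a_k = 0, 6, -9, 22, -129/2, 1026/5, -683, 16386/7, -32769/4, …
ICs: h(0) = 0, h′(0) = 6, h′′(0) = -18.

f: a_k = 0, 2, -1, 2/3, -1/2, 2/5, -1/3, 2/7, -1/4, …
g: a_k = 0, 4, -8, 64/3, -64, 1024/5, -2048/3, 16384/7, -8192, …
Sum ⇒ L₀ = lclm(L_f,L_g) in ℚ(x)⟨Dx⟩.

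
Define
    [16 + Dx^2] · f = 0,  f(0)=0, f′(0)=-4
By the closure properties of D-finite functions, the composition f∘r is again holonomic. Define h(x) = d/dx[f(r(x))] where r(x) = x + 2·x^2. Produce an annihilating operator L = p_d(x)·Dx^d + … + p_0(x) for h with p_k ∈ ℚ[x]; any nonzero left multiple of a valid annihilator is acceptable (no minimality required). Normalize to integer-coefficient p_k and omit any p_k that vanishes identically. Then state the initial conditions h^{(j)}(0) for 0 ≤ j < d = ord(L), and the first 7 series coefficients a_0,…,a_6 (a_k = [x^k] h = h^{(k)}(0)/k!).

f: a_k = 0, -4, 0, 32/3, 0, -128/15, 0, …
f∘r: x↦r, Dx↦Dx/r' in L_f ⇒ L₀.
Differentiate: ansatz ord ≤ ord L₀ ⇒ L.
L = (64 + 256·x + 1536·x^2 + 4096·x^3 + 4096·x^4) + (-12 - 48·x)·Dx + (1 + 8·x + 16·x^2)·Dx^2  (order 2).
h: a_k = -4, -16, 32, 256, 1792/3, 0, -106496/45, …
ICs: h(0) = -4, h′(0) = -16.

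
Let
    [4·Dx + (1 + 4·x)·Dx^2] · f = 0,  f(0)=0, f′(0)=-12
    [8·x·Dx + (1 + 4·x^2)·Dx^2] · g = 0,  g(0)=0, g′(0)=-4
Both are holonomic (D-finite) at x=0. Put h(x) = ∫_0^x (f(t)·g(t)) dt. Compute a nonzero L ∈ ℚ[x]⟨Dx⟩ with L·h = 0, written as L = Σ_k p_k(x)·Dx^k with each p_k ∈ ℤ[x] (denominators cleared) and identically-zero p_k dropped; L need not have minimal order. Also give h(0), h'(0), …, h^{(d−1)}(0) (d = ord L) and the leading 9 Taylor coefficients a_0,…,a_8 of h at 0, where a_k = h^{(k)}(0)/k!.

L = (96 + 640·x + 1408·x^2 + 7680·x^3 + 15360·x^4 + 26624·x^5 + 8192·x^7)·Dx^2 + (24 + 320·x + 2656·x^2 + 9728·x^3 + 28160·x^4 + 47616·x^5 + 71680·x^6 + 6144·x^7 + 28672·x^8)·Dx^3 + (12 + 104·x + 672·x^2 + 2976·x^3 + 8256·x^4 + 18048·x^5 + 24576·x^6 + 35328·x^7 + 6144·x^8 + 16384·x^9)·Dx^4 + (1 + 12·x + 68·x^2 + 256·x^3 + 696·x^4 + 1536·x^5 + 2688·x^6 + 3072·x^7 + 4224·x^8 + 1024·x^9 + 2048·x^10)·Dx^5  (order 5).
h: a_k = 0, 0, 0, 16, -24, 192/5, -320/3, 4864/15, -4672/5, …
ICs: h(0) = 0, h′(0) = 0, h′′(0) = 0, h′′′(0) = 96, h′′′′(0) = -576.

f: a_k = 0, -12, 24, -64, 192, -3072/5, 2048, -49152/7, 24576, …
g: a_k = 0, -4, 0, 16/3, 0, -64/5, 0, 256/7, 0, …
f·g: L₀ = L_f ⊗_s L_g, ord ≤ 2·2.
Integrate: L := L₀·Dx.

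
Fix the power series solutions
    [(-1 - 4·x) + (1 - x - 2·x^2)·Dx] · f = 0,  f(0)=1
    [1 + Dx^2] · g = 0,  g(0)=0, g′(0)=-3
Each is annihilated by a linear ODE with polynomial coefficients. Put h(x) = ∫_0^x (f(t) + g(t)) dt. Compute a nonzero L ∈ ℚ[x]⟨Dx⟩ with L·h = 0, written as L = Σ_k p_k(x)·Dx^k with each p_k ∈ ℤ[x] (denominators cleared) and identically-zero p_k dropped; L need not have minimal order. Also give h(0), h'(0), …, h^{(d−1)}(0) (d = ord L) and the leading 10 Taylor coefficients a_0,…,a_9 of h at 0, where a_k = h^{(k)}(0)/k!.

L = (31 + 146·x + 133·x^2 + 184·x^3 + 20·x^4 + 16·x^5)·Dx + (-7 - 3·x + 3·x^2 + 37·x^3 + 42·x^4 + 12·x^5 + 8·x^6)·Dx^2 + (31 + 146·x + 133·x^2 + 184·x^3 + 20·x^4 + 16·x^5)·Dx^3 + (-7 - 3·x + 3·x^2 + 37·x^3 + 42·x^4 + 12·x^5 + 8·x^6)·Dx^4  (order 4).
h: a_k = 0, 1, -1, 1, 11/8, 11/5, 839/240, 43/7, 142801/13440, 19, …
ICs: h(0) = 0, h′(0) = 1, h′′(0) = -2, h′′′(0) = 6.

f: a_k = 1, 1, 3, 5, 11, 21, 43, 85, 171, 341, …
g: a_k = 0, -3, 0, 1/2, 0, -1/40, 0, 1/1680, 0, -1/120960, …
h₀=f+g: left-lcm gives L₀, ord ≤ 3.
∫: right-multiply L₀ by Dx.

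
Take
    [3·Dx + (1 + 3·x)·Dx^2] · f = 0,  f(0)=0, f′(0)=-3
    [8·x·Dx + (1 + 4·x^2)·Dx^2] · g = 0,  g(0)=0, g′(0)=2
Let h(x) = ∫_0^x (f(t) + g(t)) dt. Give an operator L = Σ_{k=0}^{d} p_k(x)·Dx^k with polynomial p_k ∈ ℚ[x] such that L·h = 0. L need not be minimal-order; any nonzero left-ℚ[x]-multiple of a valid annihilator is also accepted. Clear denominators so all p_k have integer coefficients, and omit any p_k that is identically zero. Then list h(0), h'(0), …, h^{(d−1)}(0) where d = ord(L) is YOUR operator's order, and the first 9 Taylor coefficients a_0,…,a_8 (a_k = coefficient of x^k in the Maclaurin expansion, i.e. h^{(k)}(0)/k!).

L = (-24 - 216·x + 288·x^2 + 288·x^3)·Dx^2 + (-26 - 48·x - 120·x^2 + 576·x^3 + 576·x^4)·Dx^3 + (-3 - x + 24·x^2 + 32·x^3 + 144·x^4 + 144·x^5)·Dx^4  (order 4).
h: a_k = 0, 0, -1/2, 3/2, -35/12, 81/20, -211/30, 243/14, -2315/56, …
ICs: h(0) = 0, h′(0) = 0, h′′(0) = -1, h′′′(0) = 9.

f: a_k = 0, -3, 9/2, -9, 81/4, -243/5, 243/2, -2187/7, 6561/8, …
g: a_k = 0, 2, 0, -8/3, 0, 32/5, 0, -128/7, 0, …
h₀=f+g: left-lcm gives L₀, ord ≤ 4.
h=∫₀ˣh₀: take L = L₀·Dx.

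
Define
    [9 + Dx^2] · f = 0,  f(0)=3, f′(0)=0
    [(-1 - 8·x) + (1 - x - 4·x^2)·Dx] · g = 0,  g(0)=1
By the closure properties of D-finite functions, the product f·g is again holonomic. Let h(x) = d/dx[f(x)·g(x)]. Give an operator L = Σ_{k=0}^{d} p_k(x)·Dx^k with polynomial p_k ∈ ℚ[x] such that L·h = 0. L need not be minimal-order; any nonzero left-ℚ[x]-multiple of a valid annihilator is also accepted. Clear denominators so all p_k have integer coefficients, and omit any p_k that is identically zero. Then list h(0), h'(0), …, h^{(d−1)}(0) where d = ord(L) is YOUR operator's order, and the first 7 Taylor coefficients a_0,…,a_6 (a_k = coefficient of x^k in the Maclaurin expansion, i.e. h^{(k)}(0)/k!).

f: a_k = 3, 0, -27/2, 0, 81/8, 0, -243/80, …
g: a_k = 1, 1, 5, 9, 29, 65, 181, …
h₀=f·g: eliminate ⇒ L₀, order ≤ 2·1.
Derive L from L₀ (diff closure).
L = (-33 - 162·x - 567·x^2 + 648·x^3 + 1296·x^4) + (6 + 66·x + 216·x^2 + 576·x^3)·Dx + (1 - 10·x - 31·x^2 + 72·x^3 + 144·x^4)·Dx^2  (order 2).
h: a_k = 3, 3, 81/2, 237/2, 3345/8, 47781/40, 298809/80, …
ICs: h(0) = 3, h′(0) = 3.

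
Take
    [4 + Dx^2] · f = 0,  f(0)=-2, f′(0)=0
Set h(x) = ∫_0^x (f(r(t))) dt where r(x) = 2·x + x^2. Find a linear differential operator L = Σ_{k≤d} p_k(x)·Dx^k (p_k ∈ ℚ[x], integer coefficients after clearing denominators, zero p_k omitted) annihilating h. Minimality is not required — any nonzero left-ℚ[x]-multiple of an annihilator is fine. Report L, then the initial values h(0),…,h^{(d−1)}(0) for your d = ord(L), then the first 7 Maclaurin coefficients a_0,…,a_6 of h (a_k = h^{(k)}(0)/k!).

f: a_k = -2, 0, 4, 0, -4/3, 0, 8/45, …
Substitute x→r, Dx→(1/r')Dx; clear ⇒ L₀.
∫: right-multiply L₀ by Dx.
L = (16 + 48·x + 48·x^2 + 16·x^3)·Dx - Dx^2 + (1 + x)·Dx^3  (order 3).
h: a_k = 0, -2, 0, 16/3, 4, -52/15, -64/9, …
ICs: h(0) = 0, h′(0) = -2, h′′(0) = 0.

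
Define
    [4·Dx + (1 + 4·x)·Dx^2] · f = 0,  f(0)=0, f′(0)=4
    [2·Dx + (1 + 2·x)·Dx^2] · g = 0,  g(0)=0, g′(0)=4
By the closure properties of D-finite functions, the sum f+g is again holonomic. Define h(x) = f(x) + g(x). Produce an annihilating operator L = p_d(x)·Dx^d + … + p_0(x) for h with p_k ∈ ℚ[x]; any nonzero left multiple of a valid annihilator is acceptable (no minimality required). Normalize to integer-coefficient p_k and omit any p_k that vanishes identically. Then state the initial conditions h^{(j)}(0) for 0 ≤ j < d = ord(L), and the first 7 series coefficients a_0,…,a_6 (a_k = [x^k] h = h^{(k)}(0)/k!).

f: a_k = 0, 4, -8, 64/3, -64, 1024/5, -2048/3, …
g: a_k = 0, 4, -4, 16/3, -8, 64/5, -64/3, …
Sum ⇒ L₀ = lclm(L_f,L_g) in ℚ(x)⟨Dx⟩.
L = 16·Dx + (12 + 32·x)·Dx^2 + (1 + 6·x + 8·x^2)·Dx^3  (order 3).
h: a_k = 0, 8, -12, 80/3, -72, 1088/5, -704, …
ICs: h(0) = 0, h′(0) = 8, h′′(0) = -24.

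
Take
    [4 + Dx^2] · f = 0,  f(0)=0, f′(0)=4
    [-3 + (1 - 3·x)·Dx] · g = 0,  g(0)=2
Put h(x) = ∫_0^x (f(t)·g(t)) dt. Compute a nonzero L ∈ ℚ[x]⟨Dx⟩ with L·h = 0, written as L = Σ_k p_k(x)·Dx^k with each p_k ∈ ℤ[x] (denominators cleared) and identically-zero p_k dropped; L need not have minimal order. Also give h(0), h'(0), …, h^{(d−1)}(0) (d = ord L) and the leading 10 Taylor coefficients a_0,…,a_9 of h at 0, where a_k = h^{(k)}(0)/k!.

f: a_k = 0, 4, 0, -8/3, 0, 8/15, 0, -16/315, 0, 8/2835, …
g: a_k = 2, 6, 18, 54, 162, 486, 1458, 4374, 13122, 39366, …
L₀ := L_f ⊗_s L_g (sym. prod.), ord ≤ 2.
h=∫₀ˣh₀: take L = L₀·Dx.
L = (-4 + 12·x)·Dx + 6·Dx^2 + (-1 + 3·x)·Dx^3  (order 3).
h: a_k = 0, 0, 4, 8, 50/3, 40, 4508/45, 1288/5, 212999/315, 1703992/945, …
ICs: h(0) = 0, h′(0) = 0, h′′(0) = 8.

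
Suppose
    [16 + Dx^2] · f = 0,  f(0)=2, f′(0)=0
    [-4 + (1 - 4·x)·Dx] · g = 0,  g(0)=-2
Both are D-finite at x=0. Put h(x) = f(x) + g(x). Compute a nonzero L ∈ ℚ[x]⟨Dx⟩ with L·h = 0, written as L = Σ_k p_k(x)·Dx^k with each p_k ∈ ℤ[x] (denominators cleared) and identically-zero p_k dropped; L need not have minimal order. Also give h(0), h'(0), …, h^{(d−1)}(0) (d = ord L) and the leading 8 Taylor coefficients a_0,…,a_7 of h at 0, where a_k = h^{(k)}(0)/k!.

f: a_k = 2, 0, -16, 0, 64/3, 0, -512/45, 0, …
g: a_k = -2, -8, -32, -128, -512, -2048, -8192, -32768, …
f+g: L₀ = lclm(L_f,L_g), ord ≤ 2+1.
L = (-448 + 512·x - 1024·x^2) + (48 - 320·x + 768·x^2 - 1024·x^3)·Dx + (-28 + 32·x - 64·x^2)·Dx^2 + (3 - 20·x + 48·x^2 - 64·x^3)·Dx^3  (order 3).
h: a_k = 0, -8, -48, -128, -1472/3, -2048, -369152/45, -32768, …
ICs: h(0) = 0, h′(0) = -8, h′′(0) = -96.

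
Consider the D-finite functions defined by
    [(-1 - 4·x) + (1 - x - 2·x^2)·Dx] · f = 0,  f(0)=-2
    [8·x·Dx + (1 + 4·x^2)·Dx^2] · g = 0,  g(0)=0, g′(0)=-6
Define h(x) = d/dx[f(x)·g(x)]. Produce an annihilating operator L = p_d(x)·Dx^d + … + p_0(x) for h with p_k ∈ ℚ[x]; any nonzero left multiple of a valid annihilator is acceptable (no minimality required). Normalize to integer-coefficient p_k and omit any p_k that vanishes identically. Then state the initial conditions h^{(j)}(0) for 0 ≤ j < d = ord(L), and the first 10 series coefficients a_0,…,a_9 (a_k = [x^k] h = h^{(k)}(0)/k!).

f: a_k = -2, -2, -6, -10, -22, -42, -86, -170, -342, -682, …
g: a_k = 0, -6, 0, 8, 0, -96/5, 0, 384/7, 0, -512/3, …
Product ⇒ symmetric product L₀, ord ≤ 2.
h=h₀': d/dx-closure on L₀ ⇒ L.
L = (288·x^2 + 384·x^3 + 1152·x^4) + (5 + 24·x + 36·x^2 + 128·x^3 + 384·x^4 + 768·x^5)·Dx + (-1 - x - 12·x^2 + 12·x^3 - 8·x^4 + 64·x^5 + 96·x^6)·Dx^2  (order 2).
h: a_k = 12, 24, 60, 176, 612, 6312/5, 12092/5, 42912/7, 566556/35, 699544/21, …
ICs: h(0) = 12, h′(0) = 24.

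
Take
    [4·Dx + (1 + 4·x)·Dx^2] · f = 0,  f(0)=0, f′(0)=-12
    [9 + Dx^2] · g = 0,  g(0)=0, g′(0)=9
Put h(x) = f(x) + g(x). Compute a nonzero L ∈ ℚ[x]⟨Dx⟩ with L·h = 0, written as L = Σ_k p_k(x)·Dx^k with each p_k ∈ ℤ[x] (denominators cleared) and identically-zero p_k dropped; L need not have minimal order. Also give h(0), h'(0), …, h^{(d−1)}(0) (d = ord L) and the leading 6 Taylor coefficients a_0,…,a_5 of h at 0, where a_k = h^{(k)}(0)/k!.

L = (3780 + 2592·x + 5184·x^2)·Dx + (369 + 2124·x + 3888·x^2 + 5184·x^3)·Dx^2 + (420 + 288·x + 576·x^2)·Dx^3 + (41 + 236·x + 432·x^2 + 576·x^3)·Dx^4  (order 4).
h: a_k = 0, -3, 24, -155/2, 192, -24333/40, …
ICs: h(0) = 0, h′(0) = -3, h′′(0) = 48, h′′′(0) = -465.

f: a_k = 0, -12, 24, -64, 192, -3072/5, …
g: a_k = 0, 9, 0, -27/2, 0, 243/40, …
f+g: L₀ = lclm(L_f,L_g), ord ≤ 2+2.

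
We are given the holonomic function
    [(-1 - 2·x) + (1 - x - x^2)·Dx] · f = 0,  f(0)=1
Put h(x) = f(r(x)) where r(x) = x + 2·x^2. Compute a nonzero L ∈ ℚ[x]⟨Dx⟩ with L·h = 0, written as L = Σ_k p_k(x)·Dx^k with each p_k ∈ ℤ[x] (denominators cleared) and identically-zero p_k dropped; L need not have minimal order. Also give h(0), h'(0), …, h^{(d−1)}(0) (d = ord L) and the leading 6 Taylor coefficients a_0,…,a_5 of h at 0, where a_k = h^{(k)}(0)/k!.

f: a_k = 1, 1, 2, 3, 5, 8, …
h₀=f(r): pull back L_f along r ⇒ L₀.
L = (1 + 6·x + 12·x^2 + 16·x^3) + (-1 + x + 3·x^2 + 4·x^3 + 4·x^4)·Dx  (order 1).
h: a_k = 1, 1, 4, 11, 31, 84, …
ICs: h(0) = 1.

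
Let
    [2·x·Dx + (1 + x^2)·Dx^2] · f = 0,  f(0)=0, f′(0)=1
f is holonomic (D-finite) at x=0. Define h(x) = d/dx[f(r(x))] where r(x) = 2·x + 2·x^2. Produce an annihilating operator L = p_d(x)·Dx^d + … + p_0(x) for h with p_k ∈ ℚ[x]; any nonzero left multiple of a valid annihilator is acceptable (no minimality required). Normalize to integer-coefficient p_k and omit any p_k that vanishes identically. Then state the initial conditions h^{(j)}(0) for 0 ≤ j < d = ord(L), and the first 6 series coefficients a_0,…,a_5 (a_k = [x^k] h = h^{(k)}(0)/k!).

L = (-2 + 8·x + 32·x^2 + 48·x^3 + 24·x^4) + (1 + 2·x + 4·x^2 + 16·x^3 + 20·x^4 + 8·x^5)·Dx  (order 1).
h: a_k = 2, 4, -8, -32, -8, 176, …
ICs: h(0) = 2.

f: a_k = 0, 1, 0, -1/3, 0, 1/5, …
Substitute x→r, Dx→(1/r')Dx; clear ⇒ L₀.
h₀' ⇒ L via d/dx closure of L₀.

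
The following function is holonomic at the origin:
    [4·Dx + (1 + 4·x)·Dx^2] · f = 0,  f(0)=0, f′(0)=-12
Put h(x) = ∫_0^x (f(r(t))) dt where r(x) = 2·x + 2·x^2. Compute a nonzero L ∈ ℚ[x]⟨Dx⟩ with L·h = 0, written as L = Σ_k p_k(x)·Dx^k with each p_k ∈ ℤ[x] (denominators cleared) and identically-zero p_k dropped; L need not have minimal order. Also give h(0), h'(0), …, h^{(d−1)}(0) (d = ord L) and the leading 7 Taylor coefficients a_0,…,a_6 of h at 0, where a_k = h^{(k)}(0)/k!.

f: a_k = 0, -12, 24, -64, 192, -3072/5, 2048, …
f∘r: x↦r, Dx↦Dx/r' in L_f ⇒ L₀.
Integrate: L := L₀·Dx.
L = (6 + 16·x + 16·x^2)·Dx^2 + (1 + 10·x + 24·x^2 + 16·x^3)·Dx^3  (order 3).
h: a_k = 0, 0, -12, 24, -80, 1632/5, -7424/5, …
ICs: h(0) = 0, h′(0) = 0, h′′(0) = -24.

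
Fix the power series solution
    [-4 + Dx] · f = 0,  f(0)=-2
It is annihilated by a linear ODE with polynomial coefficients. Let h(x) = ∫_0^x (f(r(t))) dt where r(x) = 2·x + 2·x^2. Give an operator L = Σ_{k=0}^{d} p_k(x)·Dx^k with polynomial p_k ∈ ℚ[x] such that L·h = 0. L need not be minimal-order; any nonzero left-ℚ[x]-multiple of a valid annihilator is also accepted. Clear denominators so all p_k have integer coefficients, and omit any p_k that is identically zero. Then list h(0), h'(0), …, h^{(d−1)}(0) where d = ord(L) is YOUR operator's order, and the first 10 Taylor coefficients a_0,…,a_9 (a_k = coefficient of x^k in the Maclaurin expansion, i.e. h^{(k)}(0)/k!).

f: a_k = -2, -8, -16, -64/3, -64/3, -256/15, -512/45, -2048/315, -1024/315, -4096/2835, …
Change of var in L_f (x↦r) gives L₀.
h=∫h₀ ⇒ L = L₀·Dx.
L = (-8 - 16·x)·Dx + Dx^2  (order 2).
h: a_k = 0, -2, -8, -80/3, -224/3, -2752/15, -18176/45, -255488/315, -94720/63, -7365632/2835, …
ICs: h(0) = 0, h′(0) = -2.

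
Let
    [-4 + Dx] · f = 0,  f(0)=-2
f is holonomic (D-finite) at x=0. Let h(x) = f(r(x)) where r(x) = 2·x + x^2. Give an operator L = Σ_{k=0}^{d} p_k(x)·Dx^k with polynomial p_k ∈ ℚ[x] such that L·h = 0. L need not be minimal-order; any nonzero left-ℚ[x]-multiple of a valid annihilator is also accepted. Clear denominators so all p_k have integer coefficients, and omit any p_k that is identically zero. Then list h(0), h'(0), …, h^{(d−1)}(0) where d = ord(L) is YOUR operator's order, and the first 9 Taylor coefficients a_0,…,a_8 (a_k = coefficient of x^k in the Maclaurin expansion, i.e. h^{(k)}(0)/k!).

f: a_k = -2, -8, -16, -64/3, -64/3, -256/15, -512/45, -2048/315, -1024/315, …
Substitute x→r, Dx→(1/r')Dx; clear ⇒ L₀.
L = (-8 - 8·x) + Dx  (order 1).
h: a_k = -2, -16, -72, -704/3, -1840/3, -6784/5, -118208/45, -1434112/315, -753856/105, …
ICs: h(0) = -2.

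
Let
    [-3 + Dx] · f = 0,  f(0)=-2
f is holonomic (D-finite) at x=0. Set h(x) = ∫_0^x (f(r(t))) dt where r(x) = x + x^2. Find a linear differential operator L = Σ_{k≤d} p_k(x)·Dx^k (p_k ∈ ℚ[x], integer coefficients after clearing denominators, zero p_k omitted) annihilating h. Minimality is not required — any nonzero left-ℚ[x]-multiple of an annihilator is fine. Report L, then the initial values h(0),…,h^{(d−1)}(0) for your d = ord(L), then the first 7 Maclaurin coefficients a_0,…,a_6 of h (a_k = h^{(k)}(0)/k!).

f: a_k = -2, -6, -9, -9, -27/4, -81/20, -81/40, …
f∘r: x↦r, Dx↦Dx/r' in L_f ⇒ L₀.
∫: right-multiply L₀ by Dx.
L = (-3 - 6·x)·Dx + Dx^2  (order 2).
h: a_k = 0, -2, -3, -5, -27/4, -171/20, -387/40, …
ICs: h(0) = 0, h′(0) = -2.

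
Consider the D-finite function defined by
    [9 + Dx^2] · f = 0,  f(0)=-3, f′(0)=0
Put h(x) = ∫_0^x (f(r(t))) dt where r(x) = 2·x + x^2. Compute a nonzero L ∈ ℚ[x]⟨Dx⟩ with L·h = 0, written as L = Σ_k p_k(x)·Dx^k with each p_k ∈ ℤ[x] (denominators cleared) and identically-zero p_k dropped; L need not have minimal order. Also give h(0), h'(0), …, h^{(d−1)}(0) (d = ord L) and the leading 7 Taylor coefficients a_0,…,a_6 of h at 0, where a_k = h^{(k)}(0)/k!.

L = (36 + 108·x + 108·x^2 + 36·x^3)·Dx - Dx^2 + (1 + x)·Dx^3  (order 3).
h: a_k = 0, -3, 0, 18, 27/2, -297/10, -54, …
ICs: h(0) = 0, h′(0) = -3, h′′(0) = 0.

f: a_k = -3, 0, 27/2, 0, -81/8, 0, 243/80, …
L₀ from L_f via x↦r, Dx↦r'^{-1}Dx.
h=∫₀ˣh₀: take L = L₀·Dx.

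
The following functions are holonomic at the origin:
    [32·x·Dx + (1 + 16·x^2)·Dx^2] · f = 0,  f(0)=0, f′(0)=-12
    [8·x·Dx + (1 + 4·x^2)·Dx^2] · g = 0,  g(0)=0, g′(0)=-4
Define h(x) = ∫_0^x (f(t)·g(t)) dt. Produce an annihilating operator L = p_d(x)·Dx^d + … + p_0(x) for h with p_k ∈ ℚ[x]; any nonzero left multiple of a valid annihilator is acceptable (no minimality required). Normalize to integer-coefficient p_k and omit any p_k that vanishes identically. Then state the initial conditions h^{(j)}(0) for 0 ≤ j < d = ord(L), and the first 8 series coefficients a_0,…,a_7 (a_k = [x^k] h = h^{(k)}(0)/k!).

L = (-1536·x - 51200·x^3 - 262144·x^5 + 655360·x^7 + 6291456·x^9)·Dx^2 + (-80 - 6592·x^2 - 92160·x^4 - 229376·x^6 + 2293760·x^8 + 9437184·x^10)·Dx^3 + (-160·x - 4480·x^3 - 30720·x^5 + 69632·x^7 + 1310720·x^9 + 3145728·x^11)·Dx^4 + (-1 - 40·x^2 - 464·x^4 + 29696·x^8 + 163840·x^10 + 262144·x^12)·Dx^5  (order 5).
h: a_k = 0, 0, 0, 16, 0, -64, 0, 44288/105, …
ICs: h(0) = 0, h′(0) = 0, h′′(0) = 0, h′′′(0) = 96, h′′′′(0) = 0.

f: a_k = 0, -12, 0, 64, 0, -3072/5, 0, 49152/7, …
g: a_k = 0, -4, 0, 16/3, 0, -64/5, 0, 256/7, …
Sym-product of L_f,L_g gives L₀ (≤ ord 4).
Integrate: L := L₀·Dx.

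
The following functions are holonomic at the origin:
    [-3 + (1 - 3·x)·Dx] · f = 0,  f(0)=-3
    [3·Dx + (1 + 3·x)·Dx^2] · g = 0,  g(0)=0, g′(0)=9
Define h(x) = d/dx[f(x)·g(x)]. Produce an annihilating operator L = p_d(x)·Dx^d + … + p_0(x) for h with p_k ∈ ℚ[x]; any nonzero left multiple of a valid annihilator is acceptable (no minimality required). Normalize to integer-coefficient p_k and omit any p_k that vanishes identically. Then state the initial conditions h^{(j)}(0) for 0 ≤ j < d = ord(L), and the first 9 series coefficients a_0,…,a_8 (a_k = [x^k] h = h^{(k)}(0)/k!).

f: a_k = -3, -9, -27, -81, -243, -729, -2187, -6561, -19683, …
g: a_k = 0, 9, -27/2, 27, -243/4, 729/5, -729/2, 6561/7, -19683/8, …
L₀ := L_f ⊗_s L_g (sym. prod.), ord ≤ 2.
h=h₀': d/dx-closure on L₀ ⇒ L.
L = 36 + (3 + 45·x)·Dx + (-1 + 9·x^2)·Dx^2  (order 2).
h: a_k = -27, -81, -1215/2, -1701, -34263/4, -242757/10, -2092959/20, -10491039/35, -332859213/280, …
ICs: h(0) = -27, h′(0) = -81.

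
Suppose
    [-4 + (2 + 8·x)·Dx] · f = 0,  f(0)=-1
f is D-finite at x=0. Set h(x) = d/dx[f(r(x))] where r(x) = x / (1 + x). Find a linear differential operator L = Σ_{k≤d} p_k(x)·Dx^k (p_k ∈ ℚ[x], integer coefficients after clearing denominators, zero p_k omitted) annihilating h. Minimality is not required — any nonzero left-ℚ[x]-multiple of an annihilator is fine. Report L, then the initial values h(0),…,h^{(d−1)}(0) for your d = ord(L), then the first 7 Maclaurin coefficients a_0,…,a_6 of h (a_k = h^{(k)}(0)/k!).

L = (-4 - 10·x) + (-1 - 6·x - 5·x^2)·Dx  (order 1).
h: a_k = -2, 8, -30, 120, -510, 2256, -10234, …
ICs: h(0) = -2.

f: a_k = -1, -2, 2, -4, 10, -28, 84, …
f∘r: x↦r, Dx↦Dx/r' in L_f ⇒ L₀.
h₀' ⇒ L via d/dx closure of L₀.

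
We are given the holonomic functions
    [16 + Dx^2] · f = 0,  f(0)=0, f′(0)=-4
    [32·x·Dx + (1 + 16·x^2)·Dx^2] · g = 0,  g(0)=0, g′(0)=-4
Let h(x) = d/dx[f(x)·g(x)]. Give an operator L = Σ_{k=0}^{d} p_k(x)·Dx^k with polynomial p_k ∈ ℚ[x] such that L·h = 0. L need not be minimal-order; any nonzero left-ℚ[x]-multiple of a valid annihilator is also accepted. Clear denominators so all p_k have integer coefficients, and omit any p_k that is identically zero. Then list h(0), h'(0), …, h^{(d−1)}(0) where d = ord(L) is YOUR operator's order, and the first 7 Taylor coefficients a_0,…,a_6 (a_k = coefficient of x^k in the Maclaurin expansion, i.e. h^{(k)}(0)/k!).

f: a_k = 0, -4, 0, 32/3, 0, -128/15, 0, …
g: a_k = 0, -4, 0, 64/3, 0, -1024/5, 0, …
h₀=f·g: eliminate ⇒ L₀, order ≤ 2·2.
h₀' ⇒ L via d/dx closure of L₀.
L = (14080 + 602112·x^2 + 15106048·x^4 + 50331648·x^6 + 100663296·x^8 + 268435456·x^10 + 2147483648·x^12) + (8704·x + 581632·x^3 + 9175040·x^5 + 41943040·x^7 + 167772160·x^9 + 536870912·x^11)·Dx + (960 + 43520·x^2 + 1093632·x^4 + 4849664·x^6 + 16777216·x^8 + 67108864·x^10 + 268435456·x^12)·Dx^2 + (544·x + 36352·x^3 + 573440·x^5 + 2621440·x^7 + 10485760·x^9 + 33554432·x^11)·Dx^3 + (5 + 368·x^2 + 9344·x^4 + 106496·x^6 + 655360·x^8 + 3145728·x^10 + 8388608·x^12)·Dx^4  (order 4).
h: a_k = 0, 32, 0, -512, 0, 19456/3, 0, …
ICs: h(0) = 0, h′(0) = 32, h′′(0) = 0, h′′′(0) = -3072.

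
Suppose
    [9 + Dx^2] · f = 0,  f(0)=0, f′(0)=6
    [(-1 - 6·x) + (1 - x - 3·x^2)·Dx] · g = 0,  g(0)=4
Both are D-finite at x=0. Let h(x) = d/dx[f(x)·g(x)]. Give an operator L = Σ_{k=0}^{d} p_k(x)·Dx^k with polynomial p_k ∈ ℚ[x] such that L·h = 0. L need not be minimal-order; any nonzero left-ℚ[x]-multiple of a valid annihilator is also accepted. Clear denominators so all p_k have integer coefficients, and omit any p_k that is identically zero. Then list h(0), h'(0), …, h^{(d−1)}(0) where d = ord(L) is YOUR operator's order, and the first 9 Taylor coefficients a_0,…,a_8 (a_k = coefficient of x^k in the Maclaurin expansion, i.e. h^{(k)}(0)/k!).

f: a_k = 0, 6, 0, -9, 0, 81/20, 0, -243/280, 0, …
g: a_k = 4, 4, 16, 28, 76, 160, 388, 868, 2032, …
L₀ := L_f ⊗_s L_g (sym. prod.), ord ≤ 2.
h=h₀': d/dx-closure on L₀ ⇒ L.
L = (-15 - 54·x - 135·x^2 + 162·x^3 + 243·x^4) + (6·x + 54·x^2 + 108·x^3)·Dx + (1 - 4·x - 9·x^2 + 18·x^3 + 27·x^4)·Dx^2  (order 2).
h: a_k = 24, 48, 180, 528, 1641, 21726/5, 119373/10, 217164/7, 9066303/112, …
ICs: h(0) = 24, h′(0) = 48.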